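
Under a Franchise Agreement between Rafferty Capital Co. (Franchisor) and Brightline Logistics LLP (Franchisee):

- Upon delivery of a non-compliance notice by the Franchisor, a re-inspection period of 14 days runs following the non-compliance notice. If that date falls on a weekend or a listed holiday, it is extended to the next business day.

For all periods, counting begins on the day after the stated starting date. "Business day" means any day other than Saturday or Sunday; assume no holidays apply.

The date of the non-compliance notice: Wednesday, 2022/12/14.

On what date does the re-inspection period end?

The last day of the re-inspection period: 14 calendar days after 2022/12/14 is 2022/12/28. 2022/12/28 is a Wednesday, so no roll-forward applies.

2022/12/28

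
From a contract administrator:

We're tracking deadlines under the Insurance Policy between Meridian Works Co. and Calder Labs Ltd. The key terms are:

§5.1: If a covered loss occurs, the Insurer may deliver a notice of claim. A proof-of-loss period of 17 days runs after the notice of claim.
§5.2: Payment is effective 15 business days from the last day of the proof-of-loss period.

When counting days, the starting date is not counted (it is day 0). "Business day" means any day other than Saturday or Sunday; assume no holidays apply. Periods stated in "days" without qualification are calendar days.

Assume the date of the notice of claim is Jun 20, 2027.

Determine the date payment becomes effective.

Adding 17 calendar days to Jun 20, 2027 gives Jul 7, 2027, which is the last day of the proof-of-loss period.
The date payment becomes effective: counting 15 business days from Wednesday, Jul 7, 2027 (Jul 8, Jul 9, Jul 12, Jul 13, …, Jul 26, Jul 27, Jul 28, skipping weekends) reaches Wednesday, Jul 28, 2027.

Jul 28, 2027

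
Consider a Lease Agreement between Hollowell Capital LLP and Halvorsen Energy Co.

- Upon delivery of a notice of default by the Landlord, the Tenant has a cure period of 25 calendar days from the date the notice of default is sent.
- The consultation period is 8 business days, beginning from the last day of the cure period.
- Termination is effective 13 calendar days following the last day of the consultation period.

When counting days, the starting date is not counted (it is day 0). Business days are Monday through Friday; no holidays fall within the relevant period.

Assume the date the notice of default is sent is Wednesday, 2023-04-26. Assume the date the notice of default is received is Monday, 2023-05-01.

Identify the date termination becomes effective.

2023-06-13

Adding 25 calendar days to 2023-04-26 gives 2023-05-21, which is the last day of the cure period.
The last day of the consultation period: 8 business days after Sunday, 2023-05-21, skipping weekends — May 22, May 23, May 24, May 25, May 26, May 29, May 30, May 31 — lands on Wednesday, 2023-05-31.
The date termination becomes effective: 13 calendar days after 2023-05-31 is 2023-06-13.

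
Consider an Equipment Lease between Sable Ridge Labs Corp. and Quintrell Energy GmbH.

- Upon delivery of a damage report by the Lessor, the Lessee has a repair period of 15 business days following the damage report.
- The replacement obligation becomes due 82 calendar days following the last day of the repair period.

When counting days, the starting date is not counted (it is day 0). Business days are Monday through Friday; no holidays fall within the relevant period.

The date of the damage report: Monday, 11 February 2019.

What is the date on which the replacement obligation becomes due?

25 May 2019

From Monday, 11 February 2019, 15 business days (Feb 12, Feb 13, Feb 14, Feb 15, …, Feb 28, Mar 1, Mar 4, skipping weekends) brings us to Monday, 4 March 2019, which is the last day of the repair period.
The date on which the replacement obligation becomes due: 4 March 2019 + 82 days = 25 May 2019.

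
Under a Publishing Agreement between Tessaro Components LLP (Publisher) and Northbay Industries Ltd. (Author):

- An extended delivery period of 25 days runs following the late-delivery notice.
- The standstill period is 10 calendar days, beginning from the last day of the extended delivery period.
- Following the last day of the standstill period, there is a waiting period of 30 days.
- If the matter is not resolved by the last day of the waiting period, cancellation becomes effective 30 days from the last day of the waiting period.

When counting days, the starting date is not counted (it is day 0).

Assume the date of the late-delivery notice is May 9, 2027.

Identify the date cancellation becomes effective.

The last day of the extended delivery period: 25 calendar days after May 9, 2027 is June 3, 2027.
The last day of the standstill period: June 3, 2027 + 10 days = June 13, 2027.
The last day of the waiting period: 30 calendar days after June 13, 2027 is July 13, 2027.
The date cancellation becomes effective: 30 calendar days after July 13, 2027 is August 12, 2027.

August 12, 2027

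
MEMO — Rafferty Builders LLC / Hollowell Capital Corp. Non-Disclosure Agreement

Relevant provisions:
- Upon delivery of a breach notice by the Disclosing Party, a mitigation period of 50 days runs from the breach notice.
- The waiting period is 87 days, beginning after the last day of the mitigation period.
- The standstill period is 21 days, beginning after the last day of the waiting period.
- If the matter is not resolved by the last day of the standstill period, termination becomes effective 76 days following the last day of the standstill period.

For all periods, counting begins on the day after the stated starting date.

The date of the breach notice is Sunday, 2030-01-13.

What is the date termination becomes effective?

2030-09-04

The last day of the mitigation period: 50 calendar days after 2030-01-13 is 2030-03-04.
Adding 87 calendar days to 2030-03-04 gives 2030-05-30, which is the last day of the waiting period.
The last day of the standstill period: 21 calendar days after 2030-05-30 is 2030-06-20.
The date termination becomes effective: 76 calendar days after 2030-06-20 is 2030-09-04.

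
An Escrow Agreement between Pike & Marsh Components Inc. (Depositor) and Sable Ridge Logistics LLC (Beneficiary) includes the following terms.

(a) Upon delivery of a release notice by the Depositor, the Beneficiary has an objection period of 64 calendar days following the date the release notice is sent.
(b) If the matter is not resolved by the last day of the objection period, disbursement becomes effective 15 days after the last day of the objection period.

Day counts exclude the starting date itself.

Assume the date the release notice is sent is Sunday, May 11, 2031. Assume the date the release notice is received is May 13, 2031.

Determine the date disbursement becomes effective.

July 29, 2031

Adding 64 calendar days to May 11, 2031 gives July 14, 2031, which is the last day of the objection period.
The date disbursement becomes effective: 15 calendar days after July 14, 2031 is July 29, 2031.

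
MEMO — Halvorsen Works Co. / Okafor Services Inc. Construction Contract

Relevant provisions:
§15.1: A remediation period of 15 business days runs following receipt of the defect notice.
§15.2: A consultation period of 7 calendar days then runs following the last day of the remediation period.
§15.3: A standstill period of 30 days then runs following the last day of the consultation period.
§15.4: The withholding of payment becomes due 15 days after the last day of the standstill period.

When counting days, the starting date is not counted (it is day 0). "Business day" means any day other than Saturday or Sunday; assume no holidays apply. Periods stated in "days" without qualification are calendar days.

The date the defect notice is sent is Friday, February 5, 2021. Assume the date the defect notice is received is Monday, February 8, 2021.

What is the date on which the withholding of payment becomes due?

April 22, 2021

The last day of the remediation period: counting 15 business days from Monday, February 8, 2021 (Feb 9, Feb 10, Feb 11, Feb 12, …, Feb 25, Feb 26, Mar 1, skipping weekends) reaches Monday, March 1, 2021.
Adding 7 calendar days to March 1, 2021 gives March 8, 2021, which is the last day of the consultation period.
Adding 30 calendar days to March 8, 2021 gives April 7, 2021, which is the last day of the standstill period.
The date on which the withholding of payment becomes due: 15 calendar days after April 7, 2021 is April 22, 2021.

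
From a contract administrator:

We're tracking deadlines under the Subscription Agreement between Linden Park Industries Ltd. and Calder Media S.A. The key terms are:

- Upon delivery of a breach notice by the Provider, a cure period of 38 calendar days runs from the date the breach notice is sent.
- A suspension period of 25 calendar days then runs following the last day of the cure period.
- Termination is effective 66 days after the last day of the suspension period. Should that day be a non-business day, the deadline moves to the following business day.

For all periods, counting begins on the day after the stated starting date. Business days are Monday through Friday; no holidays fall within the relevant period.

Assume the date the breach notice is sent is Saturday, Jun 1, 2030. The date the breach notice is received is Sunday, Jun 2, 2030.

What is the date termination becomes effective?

Oct 8, 2030

Adding 38 calendar days to Jun 1, 2030 gives Jul 9, 2030, which is the last day of the cure period.
The last day of the suspension period: Jul 9, 2030 + 25 days = Aug 3, 2030.
The date termination becomes effective: 66 calendar days after Aug 3, 2030 is Oct 8, 2030. Oct 8, 2030 is a Tuesday, so no roll-forward applies.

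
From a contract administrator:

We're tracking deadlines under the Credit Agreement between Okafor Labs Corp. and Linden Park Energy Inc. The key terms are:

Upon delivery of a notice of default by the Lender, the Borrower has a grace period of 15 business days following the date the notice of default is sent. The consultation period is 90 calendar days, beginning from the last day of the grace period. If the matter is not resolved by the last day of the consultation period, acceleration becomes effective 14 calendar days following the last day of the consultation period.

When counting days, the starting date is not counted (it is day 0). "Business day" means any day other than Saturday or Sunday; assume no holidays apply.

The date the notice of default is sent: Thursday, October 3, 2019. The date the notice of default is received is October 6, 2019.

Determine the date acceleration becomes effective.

The last day of the grace period: counting 15 business days from Thursday, October 3, 2019 (Oct 4, Oct 7, Oct 8, Oct 9, …, Oct 22, Oct 23, Oct 24, skipping weekends) reaches Thursday, October 24, 2019.
The last day of the consultation period: 90 calendar days after October 24, 2019 is January 22, 2020.
The date acceleration becomes effective: 14 calendar days after January 22, 2020 is February 5, 2020.

February 5, 2020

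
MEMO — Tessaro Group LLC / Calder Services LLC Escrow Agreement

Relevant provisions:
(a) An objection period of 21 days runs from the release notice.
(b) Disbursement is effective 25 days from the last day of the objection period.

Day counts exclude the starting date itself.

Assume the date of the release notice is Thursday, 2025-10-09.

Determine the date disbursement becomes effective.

2025-11-24

The last day of the objection period: 21 calendar days after 2025-10-09 is 2025-10-30.
Adding 25 calendar days to 2025-10-30 gives 2025-11-24, which is the date disbursement becomes effective.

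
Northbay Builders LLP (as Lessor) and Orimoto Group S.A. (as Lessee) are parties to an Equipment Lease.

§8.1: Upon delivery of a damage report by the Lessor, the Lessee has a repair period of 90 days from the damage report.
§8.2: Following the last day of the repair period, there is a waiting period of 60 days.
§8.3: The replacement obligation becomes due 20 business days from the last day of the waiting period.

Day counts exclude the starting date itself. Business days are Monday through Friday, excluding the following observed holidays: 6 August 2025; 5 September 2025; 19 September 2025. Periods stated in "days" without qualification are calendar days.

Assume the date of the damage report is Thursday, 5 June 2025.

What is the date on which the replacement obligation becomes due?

28 November 2025

Adding 90 calendar days to 5 June 2025 gives 3 September 2025, which is the last day of the repair period.
The last day of the waiting period: 3 September 2025 + 60 days = 2 November 2025.
From Sunday, 2 November 2025, 20 business days (Nov 3, Nov 4, Nov 5, Nov 6, …, Nov 26, Nov 27, Nov 28, skipping weekends) brings us to Friday, 28 November 2025, which is the date on which the replacement obligation becomes due.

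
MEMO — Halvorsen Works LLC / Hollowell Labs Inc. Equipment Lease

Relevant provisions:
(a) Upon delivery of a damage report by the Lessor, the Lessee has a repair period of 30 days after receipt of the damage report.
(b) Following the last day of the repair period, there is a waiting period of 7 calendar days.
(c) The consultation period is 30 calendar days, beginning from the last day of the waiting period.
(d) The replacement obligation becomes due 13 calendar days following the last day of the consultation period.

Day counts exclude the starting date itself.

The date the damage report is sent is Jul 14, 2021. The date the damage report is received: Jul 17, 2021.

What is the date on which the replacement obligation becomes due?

Oct 5, 2021

The last day of the repair period: Jul 17, 2021 + 30 days = Aug 16, 2021.
The last day of the waiting period: Aug 16, 2021 + 7 days = Aug 23, 2021.
The last day of the consultation period: 30 calendar days after Aug 23, 2021 is Sep 22, 2021.
Adding 13 calendar days to Sep 22, 2021 gives Oct 5, 2021, which is the date on which the replacement obligation becomes due.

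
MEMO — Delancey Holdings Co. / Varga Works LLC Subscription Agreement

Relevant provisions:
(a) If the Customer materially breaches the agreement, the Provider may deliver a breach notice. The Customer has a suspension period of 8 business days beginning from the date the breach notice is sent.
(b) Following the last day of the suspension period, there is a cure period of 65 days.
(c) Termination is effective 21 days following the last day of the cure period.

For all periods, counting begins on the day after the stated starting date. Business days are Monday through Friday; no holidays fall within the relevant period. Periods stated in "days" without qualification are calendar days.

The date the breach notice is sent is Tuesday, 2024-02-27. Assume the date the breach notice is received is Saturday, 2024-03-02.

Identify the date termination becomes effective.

2024-06-02

From Tuesday, 2024-02-27, 8 business days (Feb 28, Feb 29, Mar 1, Mar 4, Mar 5, Mar 6, Mar 7, Mar 8, skipping weekends) brings us to Friday, 2024-03-08, which is the last day of the suspension period.
Adding 65 calendar days to 2024-03-08 gives 2024-05-12, which is the last day of the cure period.
The date termination becomes effective: 21 calendar days after 2024-05-12 is 2024-06-02.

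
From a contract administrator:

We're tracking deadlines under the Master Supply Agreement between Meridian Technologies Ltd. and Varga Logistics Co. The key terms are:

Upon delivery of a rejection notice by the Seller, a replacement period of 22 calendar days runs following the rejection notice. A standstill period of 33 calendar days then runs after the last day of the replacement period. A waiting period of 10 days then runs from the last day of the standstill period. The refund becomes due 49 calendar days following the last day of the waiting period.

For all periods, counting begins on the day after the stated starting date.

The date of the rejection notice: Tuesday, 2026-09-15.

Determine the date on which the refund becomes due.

2027-01-07

The last day of the replacement period: 2026-09-15 + 22 days = 2026-10-07.
The last day of the standstill period: 33 calendar days after 2026-10-07 is 2026-11-09.
The last day of the waiting period: 2026-11-09 + 10 days = 2026-11-19.
The date on which the refund becomes due: 2026-11-19 + 49 days = 2027-01-07.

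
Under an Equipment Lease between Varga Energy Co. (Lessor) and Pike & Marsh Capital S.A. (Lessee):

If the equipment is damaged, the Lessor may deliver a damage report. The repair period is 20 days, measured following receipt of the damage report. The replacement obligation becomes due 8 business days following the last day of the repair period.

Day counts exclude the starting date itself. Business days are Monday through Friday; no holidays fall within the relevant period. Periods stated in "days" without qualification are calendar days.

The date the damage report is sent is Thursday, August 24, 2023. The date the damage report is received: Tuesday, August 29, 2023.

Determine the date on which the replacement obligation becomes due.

The last day of the repair period: August 29, 2023 + 20 days = September 18, 2023.
From Monday, September 18, 2023, 8 business days (Sep 19, Sep 20, Sep 21, Sep 22, Sep 25, Sep 26, Sep 27, Sep 28, skipping weekends) brings us to Thursday, September 28, 2023, which is the date on which the replacement obligation becomes due.

September 28, 2023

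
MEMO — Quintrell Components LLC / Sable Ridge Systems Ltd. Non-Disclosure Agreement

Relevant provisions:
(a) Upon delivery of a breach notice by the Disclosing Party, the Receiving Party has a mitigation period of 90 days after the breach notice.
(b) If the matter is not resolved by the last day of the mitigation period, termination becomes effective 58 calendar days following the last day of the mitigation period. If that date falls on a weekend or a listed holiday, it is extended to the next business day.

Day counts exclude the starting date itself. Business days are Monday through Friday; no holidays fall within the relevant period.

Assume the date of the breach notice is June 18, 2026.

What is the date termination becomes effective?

November 13, 2026

The last day of the mitigation period: June 18, 2026 + 90 days = September 16, 2026.
The date termination becomes effective: 58 calendar days after September 16, 2026 is November 13, 2026. November 13, 2026 is a Friday, so no roll-forward applies.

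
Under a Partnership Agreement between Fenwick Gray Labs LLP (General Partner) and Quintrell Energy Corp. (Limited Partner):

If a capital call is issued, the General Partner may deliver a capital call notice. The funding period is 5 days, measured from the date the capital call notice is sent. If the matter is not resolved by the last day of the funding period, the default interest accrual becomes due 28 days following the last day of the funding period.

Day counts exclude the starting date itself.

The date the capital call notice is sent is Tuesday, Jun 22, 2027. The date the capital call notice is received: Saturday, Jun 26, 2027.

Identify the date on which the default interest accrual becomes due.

Jul 25, 2027

The last day of the funding period: 5 calendar days after Jun 22, 2027 is Jun 27, 2027.
The date on which the default interest accrual becomes due: Jun 27, 2027 + 28 days = Jul 25, 2027.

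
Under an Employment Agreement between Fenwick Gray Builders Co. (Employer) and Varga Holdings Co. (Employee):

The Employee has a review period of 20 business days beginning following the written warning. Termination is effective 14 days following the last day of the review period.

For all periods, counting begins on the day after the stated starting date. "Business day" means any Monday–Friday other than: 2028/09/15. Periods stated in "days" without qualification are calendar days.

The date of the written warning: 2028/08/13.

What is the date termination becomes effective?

The last day of the review period: 20 business days after Sunday, 2028/08/13, skipping weekends — Aug 14, Aug 15, Aug 16, Aug 17, …, Sep 6, Sep 7, Sep 8 — lands on Friday, 2028/09/08.
Adding 14 calendar days to 2028/09/08 gives 2028/09/22, which is the date termination becomes effective.

2028/09/22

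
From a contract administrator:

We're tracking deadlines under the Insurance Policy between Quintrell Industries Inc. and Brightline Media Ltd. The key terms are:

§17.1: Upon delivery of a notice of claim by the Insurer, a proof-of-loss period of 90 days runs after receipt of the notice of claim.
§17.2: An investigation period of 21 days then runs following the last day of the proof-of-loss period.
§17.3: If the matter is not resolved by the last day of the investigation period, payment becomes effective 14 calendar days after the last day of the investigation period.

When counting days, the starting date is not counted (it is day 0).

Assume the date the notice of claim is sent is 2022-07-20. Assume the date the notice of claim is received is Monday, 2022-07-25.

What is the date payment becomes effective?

2022-11-27

The last day of the proof-of-loss period: 90 calendar days after 2022-07-25 is 2022-10-23.
Adding 21 calendar days to 2022-10-23 gives 2022-11-13, which is the last day of the investigation period.
The date payment becomes effective: 2022-11-13 + 14 days = 2022-11-27.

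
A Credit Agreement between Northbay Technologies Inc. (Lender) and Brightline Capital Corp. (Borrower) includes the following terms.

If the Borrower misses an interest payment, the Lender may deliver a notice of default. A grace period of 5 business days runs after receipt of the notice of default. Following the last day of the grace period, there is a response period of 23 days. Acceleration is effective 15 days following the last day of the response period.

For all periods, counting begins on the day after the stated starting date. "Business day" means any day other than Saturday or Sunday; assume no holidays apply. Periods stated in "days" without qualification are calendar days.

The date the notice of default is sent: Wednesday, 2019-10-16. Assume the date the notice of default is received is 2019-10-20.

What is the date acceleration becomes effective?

2019-12-02

The last day of the grace period: counting 5 business days from Sunday, 2019-10-20 (Oct 21, Oct 22, Oct 23, Oct 24, Oct 25, skipping weekends) reaches Friday, 2019-10-25.
The last day of the response period: 23 calendar days after 2019-10-25 is 2019-11-17.
The date acceleration becomes effective: 15 calendar days after 2019-11-17 is 2019-12-02.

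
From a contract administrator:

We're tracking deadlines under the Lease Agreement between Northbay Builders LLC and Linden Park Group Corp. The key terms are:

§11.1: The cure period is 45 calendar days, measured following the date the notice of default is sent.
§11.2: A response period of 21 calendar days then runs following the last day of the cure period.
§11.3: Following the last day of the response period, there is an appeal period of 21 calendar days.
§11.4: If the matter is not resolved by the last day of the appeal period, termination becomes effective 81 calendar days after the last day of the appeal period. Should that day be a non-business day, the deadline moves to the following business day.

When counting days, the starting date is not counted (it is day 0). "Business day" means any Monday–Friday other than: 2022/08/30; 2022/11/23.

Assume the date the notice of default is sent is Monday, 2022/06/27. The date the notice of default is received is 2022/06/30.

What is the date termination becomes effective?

Adding 45 calendar days to 2022/06/27 gives 2022/08/11, which is the last day of the cure period.
The last day of the response period: 21 calendar days after 2022/08/11 is 2022/09/01.
The last day of the appeal period: 21 calendar days after 2022/09/01 is 2022/09/22.
The date termination becomes effective: 2022/09/22 + 81 days = 2022/12/12. 2022/12/12 is a Monday and is not a listed holiday, so no roll-forward applies.

2022/12/12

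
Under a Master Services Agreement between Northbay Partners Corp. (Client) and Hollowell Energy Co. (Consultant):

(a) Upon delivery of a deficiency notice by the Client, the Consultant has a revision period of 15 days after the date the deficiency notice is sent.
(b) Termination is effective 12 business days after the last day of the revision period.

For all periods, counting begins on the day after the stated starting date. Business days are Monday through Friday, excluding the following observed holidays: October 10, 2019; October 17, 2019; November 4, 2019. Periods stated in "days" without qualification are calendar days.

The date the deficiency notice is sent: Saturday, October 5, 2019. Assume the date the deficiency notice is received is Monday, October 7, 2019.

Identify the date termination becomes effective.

Adding 15 calendar days to October 5, 2019 gives October 20, 2019, which is the last day of the revision period.
The date termination becomes effective: counting 12 business days from Sunday, October 20, 2019 (Oct 21, Oct 22, Oct 23, Oct 24, …, Nov 1, Nov 5, Nov 6, skipping weekends and the listed holiday on Nov 4) reaches Wednesday, November 6, 2019.

November 6, 2019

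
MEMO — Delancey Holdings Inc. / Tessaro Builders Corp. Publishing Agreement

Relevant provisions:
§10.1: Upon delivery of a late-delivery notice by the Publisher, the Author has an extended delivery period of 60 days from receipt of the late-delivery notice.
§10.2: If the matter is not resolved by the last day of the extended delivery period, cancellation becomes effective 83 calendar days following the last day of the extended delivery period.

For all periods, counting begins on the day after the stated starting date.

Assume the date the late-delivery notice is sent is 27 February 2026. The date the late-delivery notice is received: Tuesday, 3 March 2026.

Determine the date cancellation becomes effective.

24 July 2026

Adding 60 calendar days to 3 March 2026 gives 2 May 2026, which is the last day of the extended delivery period.
The date cancellation becomes effective: 83 calendar days after 2 May 2026 is 24 July 2026.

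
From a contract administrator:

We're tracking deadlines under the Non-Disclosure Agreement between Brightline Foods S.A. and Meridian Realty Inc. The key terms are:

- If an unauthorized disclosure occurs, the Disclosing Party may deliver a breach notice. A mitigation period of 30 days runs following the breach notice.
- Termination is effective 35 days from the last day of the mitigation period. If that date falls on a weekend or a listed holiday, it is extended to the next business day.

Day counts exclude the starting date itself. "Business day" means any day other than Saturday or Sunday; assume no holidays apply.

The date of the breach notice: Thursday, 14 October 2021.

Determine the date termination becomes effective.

20 December 2021

The last day of the mitigation period: 30 calendar days after 14 October 2021 is 13 November 2021.
Adding 35 calendar days to 13 November 2021 gives 18 December 2021, which is the date termination becomes effective. That falls on a Saturday, so it rolls to the next business day, Monday, 20 December 2021.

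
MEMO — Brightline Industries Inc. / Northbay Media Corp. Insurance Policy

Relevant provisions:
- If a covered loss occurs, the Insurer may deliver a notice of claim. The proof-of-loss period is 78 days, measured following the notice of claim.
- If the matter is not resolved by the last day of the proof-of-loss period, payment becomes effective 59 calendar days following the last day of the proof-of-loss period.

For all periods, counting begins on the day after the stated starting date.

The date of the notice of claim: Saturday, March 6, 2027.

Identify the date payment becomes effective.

July 21, 2027

Adding 78 calendar days to March 6, 2027 gives May 23, 2027, which is the last day of the proof-of-loss period.
The date payment becomes effective: May 23, 2027 + 59 days = July 21, 2027.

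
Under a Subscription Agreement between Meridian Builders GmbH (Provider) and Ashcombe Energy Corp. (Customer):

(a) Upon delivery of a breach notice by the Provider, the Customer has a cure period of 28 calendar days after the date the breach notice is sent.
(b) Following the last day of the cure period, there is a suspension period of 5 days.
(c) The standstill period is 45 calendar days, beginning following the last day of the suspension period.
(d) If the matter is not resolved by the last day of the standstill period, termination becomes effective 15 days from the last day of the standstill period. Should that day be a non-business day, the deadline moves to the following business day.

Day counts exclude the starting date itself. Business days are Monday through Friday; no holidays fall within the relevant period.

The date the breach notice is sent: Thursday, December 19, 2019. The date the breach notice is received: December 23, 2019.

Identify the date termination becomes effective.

Adding 28 calendar days to December 19, 2019 gives January 16, 2020, which is the last day of the cure period.
Adding 5 calendar days to January 16, 2020 gives January 21, 2020, which is the last day of the suspension period.
The last day of the standstill period: January 21, 2020 + 45 days = March 6, 2020.
Adding 15 calendar days to March 6, 2020 gives March 21, 2020, which is the date termination becomes effective. That falls on a Saturday, so it rolls to the next business day, Monday, March 23, 2020.

March 23, 2020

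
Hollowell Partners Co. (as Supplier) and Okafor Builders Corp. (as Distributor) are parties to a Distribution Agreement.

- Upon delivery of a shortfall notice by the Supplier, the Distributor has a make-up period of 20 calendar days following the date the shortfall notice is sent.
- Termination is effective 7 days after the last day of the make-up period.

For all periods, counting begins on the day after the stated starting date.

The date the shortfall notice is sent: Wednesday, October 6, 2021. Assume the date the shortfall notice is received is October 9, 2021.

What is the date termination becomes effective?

The last day of the make-up period: October 6, 2021 + 20 days = October 26, 2021.
The date termination becomes effective: 7 calendar days after October 26, 2021 is November 2, 2021.

November 2, 2021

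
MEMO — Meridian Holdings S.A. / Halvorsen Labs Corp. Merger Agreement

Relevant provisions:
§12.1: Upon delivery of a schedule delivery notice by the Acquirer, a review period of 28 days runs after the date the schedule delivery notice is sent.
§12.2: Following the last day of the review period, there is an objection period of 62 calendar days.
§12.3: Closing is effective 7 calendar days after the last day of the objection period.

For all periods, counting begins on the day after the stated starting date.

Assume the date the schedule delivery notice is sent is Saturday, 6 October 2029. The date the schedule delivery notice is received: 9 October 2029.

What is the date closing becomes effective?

Adding 28 calendar days to 6 October 2029 gives 3 November 2029, which is the last day of the review period.
Adding 62 calendar days to 3 November 2029 gives 4 January 2030, which is the last day of the objection period.
Adding 7 calendar days to 4 January 2030 gives 11 January 2030, which is the date closing becomes effective.

11 January 2030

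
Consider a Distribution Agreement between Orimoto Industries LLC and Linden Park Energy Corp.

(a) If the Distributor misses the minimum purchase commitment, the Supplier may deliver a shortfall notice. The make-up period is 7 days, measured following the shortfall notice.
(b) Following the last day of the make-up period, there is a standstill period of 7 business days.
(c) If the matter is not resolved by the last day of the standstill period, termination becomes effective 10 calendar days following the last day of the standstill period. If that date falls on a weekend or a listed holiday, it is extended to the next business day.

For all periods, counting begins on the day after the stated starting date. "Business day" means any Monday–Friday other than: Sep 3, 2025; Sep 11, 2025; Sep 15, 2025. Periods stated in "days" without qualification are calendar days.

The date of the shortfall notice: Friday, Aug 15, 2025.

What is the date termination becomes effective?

Sep 12, 2025

The last day of the make-up period: Aug 15, 2025 + 7 days = Aug 22, 2025.
The last day of the standstill period: counting 7 business days from Friday, Aug 22, 2025 (Aug 25, Aug 26, Aug 27, Aug 28, Aug 29, Sep 1, Sep 2, skipping weekends) reaches Tuesday, Sep 2, 2025.
The date termination becomes effective: Sep 2, 2025 + 10 days = Sep 12, 2025. Sep 12, 2025 is a Friday and is not a listed holiday, so no roll-forward applies.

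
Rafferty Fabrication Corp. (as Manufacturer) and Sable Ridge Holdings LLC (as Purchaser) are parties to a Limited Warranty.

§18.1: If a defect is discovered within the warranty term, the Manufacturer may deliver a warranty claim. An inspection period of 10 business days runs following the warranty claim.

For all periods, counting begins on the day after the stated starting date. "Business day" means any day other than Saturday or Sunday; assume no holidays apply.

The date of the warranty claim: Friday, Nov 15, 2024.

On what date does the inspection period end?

From Friday, Nov 15, 2024, 10 business days (Nov 18, Nov 19, Nov 20, Nov 21, Nov 22, Nov 25, Nov 26, Nov 27, Nov 28, Nov 29, skipping weekends) brings us to Friday, Nov 29, 2024, which is the last day of the inspection period.

Nov 29, 2024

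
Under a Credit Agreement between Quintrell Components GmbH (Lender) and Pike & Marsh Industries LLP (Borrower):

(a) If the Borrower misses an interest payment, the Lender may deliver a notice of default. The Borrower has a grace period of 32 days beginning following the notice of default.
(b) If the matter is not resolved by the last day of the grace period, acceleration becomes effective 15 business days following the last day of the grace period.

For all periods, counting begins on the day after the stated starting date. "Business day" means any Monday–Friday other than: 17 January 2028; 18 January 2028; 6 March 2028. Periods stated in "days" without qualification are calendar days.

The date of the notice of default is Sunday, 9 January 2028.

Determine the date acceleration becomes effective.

2 March 2028

The last day of the grace period: 32 calendar days after 9 January 2028 is 10 February 2028.
From Thursday, 10 February 2028, 15 business days (Feb 11, Feb 14, Feb 15, Feb 16, …, Feb 29, Mar 1, Mar 2, skipping weekends) brings us to Thursday, 2 March 2028, which is the date acceleration becomes effective.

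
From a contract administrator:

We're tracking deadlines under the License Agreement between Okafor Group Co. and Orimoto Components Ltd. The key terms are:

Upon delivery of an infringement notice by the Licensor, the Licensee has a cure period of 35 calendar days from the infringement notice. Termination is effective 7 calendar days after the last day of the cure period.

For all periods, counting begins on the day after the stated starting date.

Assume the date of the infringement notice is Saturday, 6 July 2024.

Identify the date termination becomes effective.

The last day of the cure period: 6 July 2024 + 35 days = 10 August 2024.
The date termination becomes effective: 7 calendar days after 10 August 2024 is 17 August 2024.

17 August 2024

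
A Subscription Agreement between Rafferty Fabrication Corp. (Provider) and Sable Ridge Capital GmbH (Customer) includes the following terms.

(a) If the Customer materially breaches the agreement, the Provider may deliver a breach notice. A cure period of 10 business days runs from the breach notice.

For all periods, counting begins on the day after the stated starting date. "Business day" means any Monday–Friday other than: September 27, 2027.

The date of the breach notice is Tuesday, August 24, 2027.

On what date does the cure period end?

September 7, 2027

The last day of the cure period: 10 business days after Tuesday, August 24, 2027, skipping weekends — Aug 25, Aug 26, Aug 27, Aug 30, Aug 31, Sep 1, Sep 2, Sep 3, Sep 6, Sep 7 — lands on Tuesday, September 7, 2027.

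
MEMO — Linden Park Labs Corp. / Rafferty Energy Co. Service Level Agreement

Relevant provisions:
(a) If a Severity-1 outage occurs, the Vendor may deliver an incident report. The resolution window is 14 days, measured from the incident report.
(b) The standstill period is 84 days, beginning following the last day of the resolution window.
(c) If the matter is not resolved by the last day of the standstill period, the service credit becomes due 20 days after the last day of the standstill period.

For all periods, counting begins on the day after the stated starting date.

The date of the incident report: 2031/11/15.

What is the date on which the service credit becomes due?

The last day of the resolution window: 2031/11/15 + 14 days = 2031/11/29.
Adding 84 calendar days to 2031/11/29 gives 2032/02/21, which is the last day of the standstill period.
Adding 20 calendar days to 2032/02/21 gives 2032/03/12, which is the date on which the service credit becomes due.

2032/03/12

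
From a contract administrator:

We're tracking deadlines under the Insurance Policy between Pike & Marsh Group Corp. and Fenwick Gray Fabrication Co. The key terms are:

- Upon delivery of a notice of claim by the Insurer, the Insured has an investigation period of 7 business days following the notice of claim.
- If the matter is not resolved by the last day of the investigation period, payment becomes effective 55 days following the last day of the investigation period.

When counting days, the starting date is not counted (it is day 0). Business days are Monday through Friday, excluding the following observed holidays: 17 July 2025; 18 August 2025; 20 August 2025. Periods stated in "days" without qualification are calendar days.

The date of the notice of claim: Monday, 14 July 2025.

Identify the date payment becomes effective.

The last day of the investigation period: 7 business days after Monday, 14 July 2025, skipping weekends and the listed holiday on Jul 17 — Jul 15, Jul 16, Jul 18, Jul 21, Jul 22, Jul 23, Jul 24 — lands on Thursday, 24 July 2025.
The date payment becomes effective: 55 calendar days after 24 July 2025 is 17 September 2025.

17 September 2025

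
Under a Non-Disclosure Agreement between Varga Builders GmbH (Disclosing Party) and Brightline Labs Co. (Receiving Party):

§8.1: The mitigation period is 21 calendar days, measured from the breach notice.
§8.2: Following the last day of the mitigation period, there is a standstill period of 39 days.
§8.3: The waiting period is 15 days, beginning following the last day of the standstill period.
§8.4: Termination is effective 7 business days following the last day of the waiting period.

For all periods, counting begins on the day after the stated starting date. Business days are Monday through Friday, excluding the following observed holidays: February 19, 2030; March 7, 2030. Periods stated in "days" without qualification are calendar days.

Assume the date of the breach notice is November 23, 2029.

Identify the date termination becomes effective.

The last day of the mitigation period: 21 calendar days after November 23, 2029 is December 14, 2029.
The last day of the standstill period: December 14, 2029 + 39 days = January 22, 2030.
The last day of the waiting period: January 22, 2030 + 15 days = February 6, 2030.
The date termination becomes effective: counting 7 business days from Wednesday, February 6, 2030 (Feb 7, Feb 8, Feb 11, Feb 12, Feb 13, Feb 14, Feb 15, skipping weekends) reaches Friday, February 15, 2030.

February 15, 2030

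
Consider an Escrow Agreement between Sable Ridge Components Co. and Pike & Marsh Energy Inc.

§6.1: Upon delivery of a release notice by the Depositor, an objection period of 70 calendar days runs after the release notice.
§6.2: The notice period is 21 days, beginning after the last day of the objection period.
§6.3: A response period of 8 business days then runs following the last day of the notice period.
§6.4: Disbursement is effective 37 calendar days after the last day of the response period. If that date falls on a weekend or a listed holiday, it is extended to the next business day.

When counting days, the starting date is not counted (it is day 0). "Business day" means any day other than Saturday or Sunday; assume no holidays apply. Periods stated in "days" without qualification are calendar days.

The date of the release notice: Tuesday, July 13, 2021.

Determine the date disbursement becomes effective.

November 29, 2021

The last day of the objection period: 70 calendar days after July 13, 2021 is September 21, 2021.
Adding 21 calendar days to September 21, 2021 gives October 12, 2021, which is the last day of the notice period.
From Tuesday, October 12, 2021, 8 business days (Oct 13, Oct 14, Oct 15, Oct 18, Oct 19, Oct 20, Oct 21, Oct 22, skipping weekends) brings us to Friday, October 22, 2021, which is the last day of the response period.
The date disbursement becomes effective: October 22, 2021 + 37 days = November 28, 2021. That falls on a Sunday, so it rolls to the next business day, Monday, November 29, 2021.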